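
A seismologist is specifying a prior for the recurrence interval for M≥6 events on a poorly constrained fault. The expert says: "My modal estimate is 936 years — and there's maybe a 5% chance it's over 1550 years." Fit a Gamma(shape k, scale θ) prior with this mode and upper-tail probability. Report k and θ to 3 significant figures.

k ≈ 12, θ ≈ 85.2

Gamma(k,θ) with k>1 has mode (k−1)θ, so θ = 936/(k−1).
Need P(X < 1550) = 0.95 with θ tied to k this way. Start at k = 2, θ = 936: P(X<1550) ≈ 0.493.
Too low — raise k to concentrate. Iterating converges to k ≈ 12.
Then θ = 936/(12−1) ≈ 85.2.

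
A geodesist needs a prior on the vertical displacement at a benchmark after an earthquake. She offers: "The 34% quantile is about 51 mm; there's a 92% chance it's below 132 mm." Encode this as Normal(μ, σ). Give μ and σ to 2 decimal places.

μ = 69.38, σ = 44.57

The p-quantile of Normal(μ,σ) is μ + z_p·σ, with z_{0.34} = -0.4125 and z_{0.92} = 1.405.
Eliminate σ: μ = (z₂·x₁ − z₁·x₂)/(z₂ − z₁) = (1.405·51 − (-0.4125)·132)/1.818 = 69.38.
Then σ = (x₂ − x₁)/(z₂ − z₁) = (132 − 51)/1.818 = 44.57.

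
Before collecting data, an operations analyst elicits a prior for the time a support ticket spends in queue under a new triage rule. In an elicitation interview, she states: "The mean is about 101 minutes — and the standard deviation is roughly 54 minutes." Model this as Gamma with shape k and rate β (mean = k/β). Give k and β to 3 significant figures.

k ≈ 3.5, β ≈ 0.0346

For Gamma(k, rate β): mean = k/β, variance = k/β², so CV = 1/√k.
CV = SD/mean = 54/101 = 0.5347, hence k = 1/CV² = 3.5.
Then β = k/mean = 3.5/101 = 0.0346.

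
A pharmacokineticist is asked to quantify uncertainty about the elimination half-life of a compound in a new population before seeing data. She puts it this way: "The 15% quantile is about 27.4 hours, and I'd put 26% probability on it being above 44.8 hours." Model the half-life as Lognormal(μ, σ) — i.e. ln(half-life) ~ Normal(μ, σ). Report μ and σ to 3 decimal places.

μ ≈ 3.614, σ ≈ 0.293

If T ~ Lognormal(μ,σ) then ln T ~ Normal(μ,σ), so the p-quantile of ln T is μ + z_p·σ.
ln(27.4) = 3.311 and ln(44.8) = 3.802; z_{0.15} = -1.036, z_{0.74} = 0.6433.
σ = (3.802 − 3.311)/(0.6433 − (-1.036)) = 0.293.
μ = 3.311 − (-1.036)·0.293 = 3.614.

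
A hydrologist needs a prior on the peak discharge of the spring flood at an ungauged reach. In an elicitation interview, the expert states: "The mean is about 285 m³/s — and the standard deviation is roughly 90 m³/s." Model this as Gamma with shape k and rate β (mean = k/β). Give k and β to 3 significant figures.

k ≈ 10, β ≈ 0.0352

For Gamma(k, rate β): mean = k/β, variance = k/β², so CV = 1/√k.
CV = SD/mean = 90/285 = 0.3158, hence k = 1/CV² = 10.
Then β = k/mean = 10/285 = 0.0352.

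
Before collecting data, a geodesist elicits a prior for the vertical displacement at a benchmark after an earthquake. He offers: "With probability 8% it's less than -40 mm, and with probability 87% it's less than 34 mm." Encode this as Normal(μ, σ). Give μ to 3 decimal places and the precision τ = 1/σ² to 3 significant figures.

For Normal(μ,σ), the p-quantile is μ + z_p·σ. Here z_{0.08} = -1.405, z_{0.87} = 1.126.
So -40 = μ − 1.405σ and 34 = μ + 1.126σ.
Subtracting: σ = (34 − -40)/(1.126 − (-1.405)) = 29.232.
Then μ = -40 − (-1.405)·29.232 = 1.073.
Precision τ = 1/σ² = 1/29.23² = 0.00117.

μ = 1.073, τ = 0.00117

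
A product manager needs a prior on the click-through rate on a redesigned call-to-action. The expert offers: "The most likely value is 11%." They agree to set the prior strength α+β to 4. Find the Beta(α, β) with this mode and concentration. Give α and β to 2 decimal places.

α = 1.22, β = 2.78

For α,β > 1 the Beta mode is (α−1)/(α+β−2). With α+β = 4, the mode is (α−1)/2.
Set (α−1)/2 = 0.11 → α = 1 + 0.11·2 = 1.22.
β = 4 − α = 2.78.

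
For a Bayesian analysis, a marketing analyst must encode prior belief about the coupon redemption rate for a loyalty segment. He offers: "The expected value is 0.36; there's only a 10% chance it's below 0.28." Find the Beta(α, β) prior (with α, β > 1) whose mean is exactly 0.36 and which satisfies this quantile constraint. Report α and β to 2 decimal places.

With mean 0.36 fixed, write α = 0.36s, β = 0.64s where s = α+β.
Need P(θ < 0.28) = 0.1 under Beta(0.36s, 0.64s). Normal approximation: (q−m)/√(m(1−m)/s) ≈ z_{0.1} = -1.28, so s ≈ 0.36·0.64·(-1.28)²/(0.28−0.36)² = 59.1.
At s = 59.1: P(θ<0.28) ≈ 0.096. Adjusting to match 0.1 gives s ≈ 57.14.
So α = 0.36·57.14 ≈ 20.57, β = 0.64·57.14 ≈ 36.57.

α ≈ 20.57, β ≈ 36.57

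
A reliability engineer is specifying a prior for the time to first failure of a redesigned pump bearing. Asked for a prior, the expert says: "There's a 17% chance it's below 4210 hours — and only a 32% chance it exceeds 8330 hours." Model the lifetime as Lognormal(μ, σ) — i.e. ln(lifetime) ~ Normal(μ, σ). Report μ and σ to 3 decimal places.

μ ≈ 8.803, σ ≈ 0.480

If T ~ Lognormal(μ,σ) then ln T ~ Normal(μ,σ), so the p-quantile of ln T is μ + z_p·σ.
ln(4210) = 8.345 and ln(8330) = 9.028; z_{0.17} = -0.9542, z_{0.68} = 0.4677.
σ = (9.028 − 8.345)/(0.4677 − (-0.9542)) = 0.480.
μ = 8.345 − (-0.9542)·0.480 = 8.803.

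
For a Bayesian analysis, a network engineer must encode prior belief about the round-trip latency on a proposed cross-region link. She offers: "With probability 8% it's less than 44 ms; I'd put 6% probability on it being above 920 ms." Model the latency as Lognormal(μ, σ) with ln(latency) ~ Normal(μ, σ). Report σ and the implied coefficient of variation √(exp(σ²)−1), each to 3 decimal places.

σ ≈ 1.027, CV ≈ 1.368

If T ~ Lognormal(μ,σ) then ln T ~ Normal(μ,σ), so the p-quantile of ln T is μ + z_p·σ.
ln(44) = 3.784 and ln(920) = 6.824; z_{0.08} = -1.405, z_{0.94} = 1.555.
σ = (6.824 − 3.784)/(1.555 − (-1.405)) = 1.027.
μ = 3.784 − (-1.405)·1.027 = 5.227.
CV = √(exp(σ²)−1) = √(exp(1.0550)−1) = 1.368.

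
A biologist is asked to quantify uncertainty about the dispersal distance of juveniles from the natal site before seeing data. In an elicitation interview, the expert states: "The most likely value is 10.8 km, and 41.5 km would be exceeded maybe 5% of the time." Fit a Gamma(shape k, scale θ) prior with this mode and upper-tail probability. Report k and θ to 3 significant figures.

k ≈ 2.4, θ ≈ 7.71

Gamma(k,θ) with k>1 has mode (k−1)θ, so θ = 10.8/(k−1).
Need P(X < 41.5) = 0.95 with θ tied to k this way. Start at k = 2, θ = 10.8: P(X<41.5) ≈ 0.896.
Too low — raise k to concentrate. Iterating converges to k ≈ 2.4.
Then θ = 10.8/(2.4−1) ≈ 7.71.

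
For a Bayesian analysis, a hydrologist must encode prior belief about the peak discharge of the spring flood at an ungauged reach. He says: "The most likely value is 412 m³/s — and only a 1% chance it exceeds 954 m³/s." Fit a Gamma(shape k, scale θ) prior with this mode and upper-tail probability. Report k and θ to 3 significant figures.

k ≈ 7.77, θ ≈ 60.9

Gamma(k,θ) with k>1 has mode (k−1)θ, so θ = 412/(k−1).
Need P(X < 954) = 0.99 with θ tied to k this way. Start at k = 2, θ = 412: P(X<954) ≈ 0.673.
Too low — raise k to concentrate. Iterating converges to k ≈ 7.77.
Then θ = 412/(7.77−1) ≈ 60.9.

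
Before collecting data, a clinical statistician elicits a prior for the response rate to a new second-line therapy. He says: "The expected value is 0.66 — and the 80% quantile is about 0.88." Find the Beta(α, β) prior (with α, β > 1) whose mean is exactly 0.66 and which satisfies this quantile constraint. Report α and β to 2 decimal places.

With mean 0.66 fixed, write α = 0.66s, β = 0.34s where s = α+β.
Need P(θ < 0.88) = 0.8 under Beta(0.66s, 0.34s). Normal approximation: (q−m)/√(m(1−m)/s) ≈ z_{0.8} = 0.842, so s ≈ 0.66·0.34·(0.842)²/(0.88−0.66)² = 3.3.
At s = 3.3: P(θ<0.88) ≈ 0.799. Adjusting to match 0.8 gives s ≈ 3.30.
So α = 0.66·3.30 ≈ 2.18, β = 0.34·3.30 ≈ 1.12.

α ≈ 2.18, β ≈ 1.12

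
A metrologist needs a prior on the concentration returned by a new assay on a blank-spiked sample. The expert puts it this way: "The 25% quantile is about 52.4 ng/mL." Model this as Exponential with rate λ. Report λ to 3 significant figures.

λ ≈ 0.00549

P(T < 52.4) = 1 − e^(−λ·52.4) = 0.25, so λ = −ln(1−0.25)/52.4 = −ln(0.75)/52.4 = 0.00549.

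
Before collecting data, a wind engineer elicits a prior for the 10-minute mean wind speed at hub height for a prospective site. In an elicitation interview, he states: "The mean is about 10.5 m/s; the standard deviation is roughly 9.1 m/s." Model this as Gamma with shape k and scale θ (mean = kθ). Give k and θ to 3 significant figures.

k ≈ 1.33, θ ≈ 7.89

For Gamma(k, scale θ): mean = kθ, variance = kθ², so CV = 1/√k.
CV = SD/mean = 9.1/10.5 = 0.8667, hence k = 1/CV² = 1.33.
Then θ = mean/k = 10.5/1.33 = 7.89.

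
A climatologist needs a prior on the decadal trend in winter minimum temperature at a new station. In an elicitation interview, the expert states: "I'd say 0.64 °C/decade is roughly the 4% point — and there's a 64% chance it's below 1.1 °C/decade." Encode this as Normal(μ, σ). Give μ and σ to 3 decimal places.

μ = 1.022, σ = 0.218

The p-quantile of Normal(μ,σ) is μ + z_p·σ, with z_{0.04} = -1.751 and z_{0.64} = 0.3585.
Eliminate σ: μ = (z₂·x₁ − z₁·x₂)/(z₂ − z₁) = (0.3585·0.64 − (-1.751)·1.1)/2.109 = 1.022.
Then σ = (x₂ − x₁)/(z₂ − z₁) = (1.1 − 0.64)/2.109 = 0.218.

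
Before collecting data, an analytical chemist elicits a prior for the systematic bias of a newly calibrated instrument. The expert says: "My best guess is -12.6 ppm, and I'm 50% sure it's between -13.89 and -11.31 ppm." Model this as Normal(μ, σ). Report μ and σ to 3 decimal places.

μ = -12.600, σ = 1.913

A symmetric 50% interval runs μ ± z·σ with z = 0.6745.
Half-width = 1.29, so σ = 1.29/0.6745 = 1.913.
μ is the stated best guess, -12.600.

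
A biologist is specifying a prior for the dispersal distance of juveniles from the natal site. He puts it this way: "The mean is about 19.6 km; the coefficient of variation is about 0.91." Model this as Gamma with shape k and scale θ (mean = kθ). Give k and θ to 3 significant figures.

For Gamma(k, scale θ): mean = kθ, variance = kθ², so CV = 1/√k.
CV = 0.91, hence k = 1/CV² = 1.21.
Then θ = mean/k = 19.6/1.21 = 16.2.

k ≈ 1.21, θ ≈ 16.2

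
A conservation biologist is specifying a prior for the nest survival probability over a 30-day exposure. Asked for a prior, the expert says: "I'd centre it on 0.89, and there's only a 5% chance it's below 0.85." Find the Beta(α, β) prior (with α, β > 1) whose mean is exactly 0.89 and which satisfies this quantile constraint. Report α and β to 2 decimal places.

α ≈ 164.65, β ≈ 20.35

With mean 0.89 fixed, write α = 0.89s, β = 0.11s where s = α+β.
Need P(θ < 0.85) = 0.05 under Beta(0.89s, 0.11s). Normal approximation: (q−m)/√(m(1−m)/s) ≈ z_{0.05} = -1.64, so s ≈ 0.89·0.11·(-1.64)²/(0.85−0.89)² = 165.5.
At s = 165.5: P(θ<0.85) ≈ 0.059. Adjusting to match 0.05 gives s ≈ 185.00.
So α = 0.89·185.00 ≈ 164.65, β = 0.11·185.00 ≈ 20.35.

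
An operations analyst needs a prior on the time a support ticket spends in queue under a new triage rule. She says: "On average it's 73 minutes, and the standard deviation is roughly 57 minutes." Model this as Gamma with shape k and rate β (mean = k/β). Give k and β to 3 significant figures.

k ≈ 1.64, β ≈ 0.0225

For Gamma(k, rate β): mean = k/β, variance = k/β², so CV = 1/√k.
CV = SD/mean = 57/73 = 0.7808, hence k = 1/CV² = 1.64.
Then β = k/mean = 1.64/73 = 0.0225.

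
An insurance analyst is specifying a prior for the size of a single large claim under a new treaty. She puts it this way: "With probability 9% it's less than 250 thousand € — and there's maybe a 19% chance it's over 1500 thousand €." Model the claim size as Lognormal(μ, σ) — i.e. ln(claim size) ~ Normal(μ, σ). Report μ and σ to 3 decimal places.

μ ≈ 6.604, σ ≈ 0.808

If T ~ Lognormal(μ,σ) then ln T ~ Normal(μ,σ), so the p-quantile of ln T is μ + z_p·σ.
ln(250) = 5.521 and ln(1500) = 7.313; z_{0.09} = -1.341, z_{0.81} = 0.8779.
σ = (7.313 − 5.521)/(0.8779 − (-1.341)) = 0.808.
μ = 5.521 − (-1.341)·0.808 = 6.604.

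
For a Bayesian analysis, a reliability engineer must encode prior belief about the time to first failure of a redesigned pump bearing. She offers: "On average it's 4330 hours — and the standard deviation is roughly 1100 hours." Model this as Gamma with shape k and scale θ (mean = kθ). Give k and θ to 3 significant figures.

k ≈ 15.5, θ ≈ 279

For Gamma(k, scale θ): mean = kθ, variance = kθ², so CV = 1/√k.
CV = SD/mean = 1100/4330 = 0.254, hence k = 1/CV² = 15.5.
Then θ = mean/k = 4330/15.5 = 279.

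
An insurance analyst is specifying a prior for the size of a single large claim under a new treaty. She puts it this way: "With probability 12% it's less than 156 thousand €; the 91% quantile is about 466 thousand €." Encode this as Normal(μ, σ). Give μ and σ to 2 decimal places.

μ = 300.79, σ = 123.22

For Normal(μ,σ), the p-quantile is μ + z_p·σ. Here z_{0.12} = -1.175, z_{0.91} = 1.341.
So 156 = μ − 1.175σ and 466 = μ + 1.341σ.
Subtracting: σ = (466 − 156)/(1.341 − (-1.175)) = 123.22.
Then μ = 156 − (-1.175)·123.22 = 300.79.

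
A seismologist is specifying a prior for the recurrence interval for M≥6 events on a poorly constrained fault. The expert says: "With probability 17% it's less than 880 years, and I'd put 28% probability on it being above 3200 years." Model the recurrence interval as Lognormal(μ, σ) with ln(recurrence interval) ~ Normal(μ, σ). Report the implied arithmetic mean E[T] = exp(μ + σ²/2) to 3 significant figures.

If T ~ Lognormal(μ,σ) then ln T ~ Normal(μ,σ), so the p-quantile of ln T is μ + z_p·σ.
ln(880) = 6.78 and ln(3200) = 8.071; z_{0.17} = -0.9542, z_{0.72} = 0.5828.
σ = (8.071 − 6.78)/(0.5828 − (-0.9542)) = 0.840.
μ = 6.78 − (-0.9542)·0.840 = 7.581.
E[T] = exp(μ + σ²/2) = exp(7.581 + 0.3527) = 2790 years.

E[T] ≈ 2790 years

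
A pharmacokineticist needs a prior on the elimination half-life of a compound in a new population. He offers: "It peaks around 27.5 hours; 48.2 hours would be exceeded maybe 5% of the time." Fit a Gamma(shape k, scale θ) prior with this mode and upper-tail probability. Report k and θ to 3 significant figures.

Gamma(k,θ) with k>1 has mode (k−1)θ, so θ = 27.5/(k−1).
Need P(X < 48.2) = 0.95 with θ tied to k this way. Start at k = 2, θ = 27.5: P(X<48.2) ≈ 0.523.
Too low — raise k to concentrate. Iterating converges to k ≈ 9.86.
Then θ = 27.5/(9.86−1) ≈ 3.1.

k ≈ 9.86, θ ≈ 3.1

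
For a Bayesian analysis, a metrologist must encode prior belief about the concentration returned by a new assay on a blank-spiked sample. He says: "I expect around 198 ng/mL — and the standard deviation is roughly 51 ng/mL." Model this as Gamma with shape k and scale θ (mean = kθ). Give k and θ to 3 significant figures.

k ≈ 15.1, θ ≈ 13.1

For Gamma(k, scale θ): mean = kθ, variance = kθ², so CV = 1/√k.
CV = SD/mean = 51/198 = 0.2576, hence k = 1/CV² = 15.1.
Then θ = mean/k = 198/15.1 = 13.1.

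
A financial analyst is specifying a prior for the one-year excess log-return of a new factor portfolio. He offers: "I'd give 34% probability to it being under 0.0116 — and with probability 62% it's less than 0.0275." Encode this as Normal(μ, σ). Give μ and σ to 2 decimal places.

The p-quantile of Normal(μ,σ) is μ + z_p·σ, with z_{0.34} = -0.4125 and z_{0.62} = 0.3055.
Eliminate σ: μ = (z₂·x₁ − z₁·x₂)/(z₂ − z₁) = (0.3055·0.0116 − (-0.4125)·0.0275)/0.7179 = 0.02.
Then σ = (x₂ − x₁)/(z₂ − z₁) = (0.0275 − 0.0116)/0.7179 = 0.02.

μ = 0.02, σ = 0.02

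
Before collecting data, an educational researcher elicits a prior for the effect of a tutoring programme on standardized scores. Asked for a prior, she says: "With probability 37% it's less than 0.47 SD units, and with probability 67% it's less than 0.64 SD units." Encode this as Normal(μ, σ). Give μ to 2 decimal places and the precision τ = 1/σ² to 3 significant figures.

The p-quantile of Normal(μ,σ) is μ + z_p·σ, with z_{0.37} = -0.3319 and z_{0.67} = 0.4399.
Eliminate σ: μ = (z₂·x₁ − z₁·x₂)/(z₂ − z₁) = (0.4399·0.47 − (-0.3319)·0.64)/0.7718 = 0.54.
Then σ = (x₂ − x₁)/(z₂ − z₁) = (0.64 − 0.47)/0.7718 = 0.22.
Precision τ = 1/σ² = 1/0.2203² = 20.6.

μ = 0.54, τ = 20.6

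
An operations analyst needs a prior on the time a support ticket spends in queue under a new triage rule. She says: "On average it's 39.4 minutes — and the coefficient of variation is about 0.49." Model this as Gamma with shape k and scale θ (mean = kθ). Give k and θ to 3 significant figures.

For Gamma(k, scale θ): mean = kθ, variance = kθ², so CV = 1/√k.
CV = 0.49, hence k = 1/CV² = 4.16.
Then θ = mean/k = 39.4/4.16 = 9.46.

k ≈ 4.16, θ ≈ 9.46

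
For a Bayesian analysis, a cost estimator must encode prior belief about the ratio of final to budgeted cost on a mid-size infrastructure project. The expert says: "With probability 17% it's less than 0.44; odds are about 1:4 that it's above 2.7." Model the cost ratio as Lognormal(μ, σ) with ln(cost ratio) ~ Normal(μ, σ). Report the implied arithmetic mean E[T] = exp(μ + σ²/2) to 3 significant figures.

E[T] ≈ 1.92

If T ~ Lognormal(μ,σ) then ln T ~ Normal(μ,σ), so the p-quantile of ln T is μ + z_p·σ.
ln(0.44) = -0.821 and ln(2.7) = 0.9933; z_{0.17} = -0.9542, z_{0.8} = 0.8416.
σ = (0.9933 − -0.821)/(0.8416 − (-0.9542)) = 1.010.
μ = -0.821 − (-0.9542)·1.010 = 0.143.
E[T] = exp(μ + σ²/2) = exp(0.143 + 0.5103) = 1.92.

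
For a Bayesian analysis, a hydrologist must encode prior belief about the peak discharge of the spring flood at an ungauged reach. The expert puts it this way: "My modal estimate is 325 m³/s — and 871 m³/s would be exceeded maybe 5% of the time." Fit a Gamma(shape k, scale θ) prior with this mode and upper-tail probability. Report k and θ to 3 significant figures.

k ≈ 3.77, θ ≈ 117

Gamma(k,θ) with k>1 has mode (k−1)θ, so θ = 325/(k−1).
Need P(X < 871) = 0.95 with θ tied to k this way. Start at k = 2, θ = 325: P(X<871) ≈ 0.748.
Too low — raise k to concentrate. Iterating converges to k ≈ 3.77.
Then θ = 325/(3.77−1) ≈ 117.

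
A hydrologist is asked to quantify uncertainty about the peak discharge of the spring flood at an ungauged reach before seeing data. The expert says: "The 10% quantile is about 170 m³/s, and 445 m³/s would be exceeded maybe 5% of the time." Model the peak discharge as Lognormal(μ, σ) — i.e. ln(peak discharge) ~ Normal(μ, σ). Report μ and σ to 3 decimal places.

If T ~ Lognormal(μ,σ) then ln T ~ Normal(μ,σ), so the p-quantile of ln T is μ + z_p·σ.
ln(170) = 5.136 and ln(445) = 6.098; z_{0.1} = -1.282, z_{0.95} = 1.645.
σ = (6.098 − 5.136)/(1.645 − (-1.282)) = 0.329.
μ = 5.136 − (-1.282)·0.329 = 5.557.

μ ≈ 5.557, σ ≈ 0.329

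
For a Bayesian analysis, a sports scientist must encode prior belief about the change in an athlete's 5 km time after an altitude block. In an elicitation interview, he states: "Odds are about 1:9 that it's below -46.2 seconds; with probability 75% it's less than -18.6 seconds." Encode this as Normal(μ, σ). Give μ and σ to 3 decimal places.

For Normal(μ,σ), the p-quantile is μ + z_p·σ. Here z_{0.1} = -1.282, z_{0.75} = 0.6745.
So -46.2 = μ − 1.282σ and -18.6 = μ + 0.6745σ.
Subtracting: σ = (-18.6 − -46.2)/(0.6745 − (-1.282)) = 14.110.
Then μ = -46.2 − (-1.282)·14.110 = -28.117.

μ = -28.117, σ = 14.110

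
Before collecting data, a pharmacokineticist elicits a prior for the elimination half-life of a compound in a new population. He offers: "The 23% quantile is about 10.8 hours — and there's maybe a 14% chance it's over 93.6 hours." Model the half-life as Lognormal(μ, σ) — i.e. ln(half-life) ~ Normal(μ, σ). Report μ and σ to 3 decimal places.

If T ~ Lognormal(μ,σ) then ln T ~ Normal(μ,σ), so the p-quantile of ln T is μ + z_p·σ.
ln(10.8) = 2.38 and ln(93.6) = 4.539; z_{0.23} = -0.7388, z_{0.86} = 1.08.
σ = (4.539 − 2.38)/(1.08 − (-0.7388)) = 1.187.
μ = 2.38 − (-0.7388)·1.187 = 3.257.

μ ≈ 3.257, σ ≈ 1.187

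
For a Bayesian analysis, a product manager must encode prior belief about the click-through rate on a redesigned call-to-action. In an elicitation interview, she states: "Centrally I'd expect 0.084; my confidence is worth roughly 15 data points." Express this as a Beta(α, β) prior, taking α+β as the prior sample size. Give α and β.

Under the effective-sample-size interpretation, Beta(α, β) has prior mean α/(α+β) and prior sample size α+β.
So α+β = 15 and α/(α+β) = 0.084, giving α = 0.084·15 = 1.26 and β = 15 − 1.26 = 13.74.

α = 1.26, β = 13.74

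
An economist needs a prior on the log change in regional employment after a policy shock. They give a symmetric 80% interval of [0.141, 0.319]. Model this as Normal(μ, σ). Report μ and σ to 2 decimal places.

A symmetric 80% interval runs μ ± z·σ with z = 1.282.
Half-width = 0.089, so σ = 0.089/1.282 = 0.07.
μ is the interval midpoint, 0.23.

μ = 0.23, σ = 0.07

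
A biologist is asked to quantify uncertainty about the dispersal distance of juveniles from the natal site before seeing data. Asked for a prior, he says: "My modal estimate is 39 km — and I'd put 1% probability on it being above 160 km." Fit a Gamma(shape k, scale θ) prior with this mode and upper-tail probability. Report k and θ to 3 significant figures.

k ≈ 3.08, θ ≈ 18.7

Gamma(k,θ) with k>1 has mode (k−1)θ, so θ = 39/(k−1).
Need P(X < 160) = 0.99 with θ tied to k this way. Start at k = 2, θ = 39: P(X<160) ≈ 0.916.
Too low — raise k to concentrate. Iterating converges to k ≈ 3.08.
Then θ = 39/(3.08−1) ≈ 18.7.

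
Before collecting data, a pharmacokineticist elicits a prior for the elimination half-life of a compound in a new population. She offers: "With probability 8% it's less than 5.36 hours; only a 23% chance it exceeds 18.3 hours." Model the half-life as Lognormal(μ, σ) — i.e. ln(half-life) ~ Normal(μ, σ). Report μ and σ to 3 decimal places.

If T ~ Lognormal(μ,σ) then ln T ~ Normal(μ,σ), so the p-quantile of ln T is μ + z_p·σ.
ln(5.36) = 1.679 and ln(18.3) = 2.907; z_{0.08} = -1.405, z_{0.77} = 0.7388.
σ = (2.907 − 1.679)/(0.7388 − (-1.405)) = 0.573.
μ = 1.679 − (-1.405)·0.573 = 2.484.

μ ≈ 2.484, σ ≈ 0.573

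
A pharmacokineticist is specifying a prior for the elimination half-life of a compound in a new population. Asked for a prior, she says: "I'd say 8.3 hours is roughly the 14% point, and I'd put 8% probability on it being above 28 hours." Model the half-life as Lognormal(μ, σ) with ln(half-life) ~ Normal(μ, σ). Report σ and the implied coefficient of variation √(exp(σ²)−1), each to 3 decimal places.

σ ≈ 0.489, CV ≈ 0.520

If T ~ Lognormal(μ,σ) then ln T ~ Normal(μ,σ), so the p-quantile of ln T is μ + z_p·σ.
ln(8.3) = 2.116 and ln(28) = 3.332; z_{0.14} = -1.08, z_{0.92} = 1.405.
σ = (3.332 − 2.116)/(1.405 − (-1.08)) = 0.489.
μ = 2.116 − (-1.08)·0.489 = 2.645.
CV = √(exp(σ²)−1) = √(exp(0.2394)−1) = 0.520.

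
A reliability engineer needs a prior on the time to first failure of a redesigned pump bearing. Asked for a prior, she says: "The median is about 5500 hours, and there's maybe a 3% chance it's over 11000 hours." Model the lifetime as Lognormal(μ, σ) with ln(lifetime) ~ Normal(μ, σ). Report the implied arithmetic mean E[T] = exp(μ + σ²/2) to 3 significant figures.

If T ~ Lognormal(μ,σ) then ln T ~ Normal(μ,σ), so the p-quantile of ln T is μ + z_p·σ.
ln(5500) = 8.613 and ln(11000) = 9.306; z_{0.5} = 0, z_{0.97} = 1.881.
σ = (9.306 − 8.613)/(1.881 − (0)) = 0.369.
μ = 8.613 − (0)·0.369 = 8.613.
E[T] = exp(μ + σ²/2) = exp(8.613 + 0.0679) = 5890 hours.

E[T] ≈ 5890 hours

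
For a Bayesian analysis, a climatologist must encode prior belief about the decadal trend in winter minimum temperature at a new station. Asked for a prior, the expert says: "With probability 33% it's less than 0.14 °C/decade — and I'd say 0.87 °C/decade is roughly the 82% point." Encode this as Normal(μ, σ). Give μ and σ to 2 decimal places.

μ = 0.38, σ = 0.54

The p-quantile of Normal(μ,σ) is μ + z_p·σ, with z_{0.33} = -0.4399 and z_{0.82} = 0.9154.
Eliminate σ: μ = (z₂·x₁ − z₁·x₂)/(z₂ − z₁) = (0.9154·0.14 − (-0.4399)·0.87)/1.355 = 0.38.
Then σ = (x₂ − x₁)/(z₂ − z₁) = (0.87 − 0.14)/1.355 = 0.54.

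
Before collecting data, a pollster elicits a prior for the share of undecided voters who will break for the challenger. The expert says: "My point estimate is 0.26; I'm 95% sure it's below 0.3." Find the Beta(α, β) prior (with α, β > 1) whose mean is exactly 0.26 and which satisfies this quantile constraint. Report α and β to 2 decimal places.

With mean 0.26 fixed, write α = 0.26s, β = 0.74s where s = α+β.
Need P(θ < 0.3) = 0.95 under Beta(0.26s, 0.74s). Normal approximation: (q−m)/√(m(1−m)/s) ≈ z_{0.95} = 1.64, so s ≈ 0.26·0.74·(1.64)²/(0.3−0.26)² = 325.3.
At s = 325.3: P(θ<0.3) ≈ 0.947. Adjusting to match 0.95 gives s ≈ 337.77.
So α = 0.26·337.77 ≈ 87.82, β = 0.74·337.77 ≈ 249.95.

α ≈ 87.82, β ≈ 249.95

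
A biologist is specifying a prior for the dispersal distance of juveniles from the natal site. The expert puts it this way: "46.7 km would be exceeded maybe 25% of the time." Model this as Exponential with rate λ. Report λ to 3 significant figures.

P(T > 46.7) = e^(−λ·46.7) = 0.25, so λ = −ln(0.25)/46.7 = 0.0297.

λ ≈ 0.0297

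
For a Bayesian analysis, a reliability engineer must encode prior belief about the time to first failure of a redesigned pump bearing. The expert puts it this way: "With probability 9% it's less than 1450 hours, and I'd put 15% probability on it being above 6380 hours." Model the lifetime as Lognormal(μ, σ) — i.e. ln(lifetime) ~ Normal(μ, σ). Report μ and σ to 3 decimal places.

If T ~ Lognormal(μ,σ) then ln T ~ Normal(μ,σ), so the p-quantile of ln T is μ + z_p·σ.
ln(1450) = 7.279 and ln(6380) = 8.761; z_{0.09} = -1.341, z_{0.85} = 1.036.
σ = (8.761 − 7.279)/(1.036 − (-1.341)) = 0.623.
μ = 7.279 − (-1.341)·0.623 = 8.115.

μ ≈ 8.115, σ ≈ 0.623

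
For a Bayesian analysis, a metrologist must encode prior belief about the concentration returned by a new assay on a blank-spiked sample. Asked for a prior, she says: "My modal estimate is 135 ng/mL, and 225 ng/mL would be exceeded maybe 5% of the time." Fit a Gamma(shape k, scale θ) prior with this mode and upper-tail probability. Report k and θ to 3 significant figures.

k ≈ 11.7, θ ≈ 12.6

Gamma(k,θ) with k>1 has mode (k−1)θ, so θ = 135/(k−1).
Need P(X < 225) = 0.95 with θ tied to k this way. Start at k = 2, θ = 135: P(X<225) ≈ 0.496.
Too low — raise k to concentrate. Iterating converges to k ≈ 11.7.
Then θ = 135/(11.7−1) ≈ 12.6.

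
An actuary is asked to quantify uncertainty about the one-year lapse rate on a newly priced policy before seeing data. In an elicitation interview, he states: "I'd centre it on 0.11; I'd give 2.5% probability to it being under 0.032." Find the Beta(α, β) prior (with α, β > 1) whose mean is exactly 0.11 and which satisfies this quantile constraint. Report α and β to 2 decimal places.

With mean 0.11 fixed, write α = 0.11s, β = 0.89s where s = α+β.
Need P(θ < 0.032) = 0.025 under Beta(0.11s, 0.89s). Normal approximation: (q−m)/√(m(1−m)/s) ≈ z_{0.025} = -1.96, so s ≈ 0.11·0.89·(-1.96)²/(0.032−0.11)² = 61.8.
At s = 61.8: P(θ<0.032) ≈ 0.004. Adjusting to match 0.025 gives s ≈ 36.79.
So α = 0.11·36.79 ≈ 4.05, β = 0.89·36.79 ≈ 32.74.

α ≈ 4.05, β ≈ 32.74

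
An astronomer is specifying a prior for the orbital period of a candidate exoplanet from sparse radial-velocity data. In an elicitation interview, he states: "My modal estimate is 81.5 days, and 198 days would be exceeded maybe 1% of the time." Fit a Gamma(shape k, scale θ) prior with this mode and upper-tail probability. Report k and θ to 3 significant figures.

k ≈ 6.99, θ ≈ 13.6

Gamma(k,θ) with k>1 has mode (k−1)θ, so θ = 81.5/(k−1).
Need P(X < 198) = 0.99 with θ tied to k this way. Start at k = 2, θ = 81.5: P(X<198) ≈ 0.698.
Too low — raise k to concentrate. Iterating converges to k ≈ 6.99.
Then θ = 81.5/(6.99−1) ≈ 13.6.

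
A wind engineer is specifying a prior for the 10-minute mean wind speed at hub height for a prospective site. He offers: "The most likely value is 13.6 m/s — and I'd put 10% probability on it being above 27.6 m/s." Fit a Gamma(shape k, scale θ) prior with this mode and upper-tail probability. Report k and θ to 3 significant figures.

k ≈ 4.83, θ ≈ 3.55

Gamma(k,θ) with k>1 has mode (k−1)θ, so θ = 13.6/(k−1).
Need P(X < 27.6) = 0.9 with θ tied to k this way. Start at k = 2, θ = 13.6: P(X<27.6) ≈ 0.602.
Too low — raise k to concentrate. Iterating converges to k ≈ 4.83.
Then θ = 13.6/(4.83−1) ≈ 3.55.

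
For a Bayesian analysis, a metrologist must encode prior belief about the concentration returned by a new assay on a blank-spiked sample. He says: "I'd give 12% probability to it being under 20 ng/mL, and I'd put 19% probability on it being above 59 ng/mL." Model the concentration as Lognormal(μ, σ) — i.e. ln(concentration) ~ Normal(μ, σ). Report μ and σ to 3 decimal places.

μ ≈ 3.615, σ ≈ 0.527

If T ~ Lognormal(μ,σ) then ln T ~ Normal(μ,σ), so the p-quantile of ln T is μ + z_p·σ.
ln(20) = 2.996 and ln(59) = 4.078; z_{0.12} = -1.175, z_{0.81} = 0.8779.
σ = (4.078 − 2.996)/(0.8779 − (-1.175)) = 0.527.
μ = 2.996 − (-1.175)·0.527 = 3.615.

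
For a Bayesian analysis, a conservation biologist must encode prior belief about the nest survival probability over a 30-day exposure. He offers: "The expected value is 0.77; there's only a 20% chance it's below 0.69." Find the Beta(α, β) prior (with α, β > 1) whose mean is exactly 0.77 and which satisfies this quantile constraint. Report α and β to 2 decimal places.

With mean 0.77 fixed, write α = 0.77s, β = 0.23s where s = α+β.
Need P(θ < 0.69) = 0.2 under Beta(0.77s, 0.23s). Normal approximation: (q−m)/√(m(1−m)/s) ≈ z_{0.2} = -0.842, so s ≈ 0.77·0.23·(-0.842)²/(0.69−0.77)² = 19.6.
At s = 19.6: P(θ<0.69) ≈ 0.191. Adjusting to match 0.2 gives s ≈ 17.87.
So α = 0.77·17.87 ≈ 13.76, β = 0.23·17.87 ≈ 4.11.

α ≈ 13.76, β ≈ 4.11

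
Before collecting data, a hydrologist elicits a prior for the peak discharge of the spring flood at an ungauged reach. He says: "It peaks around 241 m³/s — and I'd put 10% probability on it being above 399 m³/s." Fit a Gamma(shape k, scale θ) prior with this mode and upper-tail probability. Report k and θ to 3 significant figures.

Gamma(k,θ) with k>1 has mode (k−1)θ, so θ = 241/(k−1).
Need P(X < 399) = 0.9 with θ tied to k this way. Start at k = 2, θ = 241: P(X<399) ≈ 0.493.
Too low — raise k to concentrate. Iterating converges to k ≈ 8.42.
Then θ = 241/(8.42−1) ≈ 32.5.

k ≈ 8.42, θ ≈ 32.5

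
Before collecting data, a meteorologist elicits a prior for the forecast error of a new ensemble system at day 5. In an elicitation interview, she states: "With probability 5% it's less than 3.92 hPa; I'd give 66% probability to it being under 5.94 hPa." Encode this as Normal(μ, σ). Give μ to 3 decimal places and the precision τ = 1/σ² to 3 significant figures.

For Normal(μ,σ), the p-quantile is μ + z_p·σ. Here z_{0.05} = -1.645, z_{0.66} = 0.4125.
So 3.92 = μ − 1.645σ and 5.94 = μ + 0.4125σ.
Subtracting: σ = (5.94 − 3.92)/(0.4125 − (-1.645)) = 0.982.
Then μ = 3.92 − (-1.645)·0.982 = 5.535.
Precision τ = 1/σ² = 1/0.9819² = 1.04.

μ = 5.535, τ = 1.04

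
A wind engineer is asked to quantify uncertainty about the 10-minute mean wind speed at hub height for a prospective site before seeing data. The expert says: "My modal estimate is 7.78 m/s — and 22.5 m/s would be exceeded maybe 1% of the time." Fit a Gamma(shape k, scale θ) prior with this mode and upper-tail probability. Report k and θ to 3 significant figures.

Gamma(k,θ) with k>1 has mode (k−1)θ, so θ = 7.78/(k−1).
Need P(X < 22.5) = 0.99 with θ tied to k this way. Start at k = 2, θ = 7.78: P(X<22.5) ≈ 0.784.
Too low — raise k to concentrate. Iterating converges to k ≈ 5.03.
Then θ = 7.78/(5.03−1) ≈ 1.93.

k ≈ 5.03, θ ≈ 1.93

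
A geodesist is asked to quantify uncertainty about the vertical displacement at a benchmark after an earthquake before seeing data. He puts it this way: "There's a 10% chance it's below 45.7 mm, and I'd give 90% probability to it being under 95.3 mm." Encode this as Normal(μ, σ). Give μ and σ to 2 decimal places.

μ = 70.50, σ = 19.35

The p-quantile of Normal(μ,σ) is μ + z_p·σ, with z_{0.1} = -1.282 and z_{0.9} = 1.282.
Eliminate σ: μ = (z₂·x₁ − z₁·x₂)/(z₂ − z₁) = (1.282·45.7 − (-1.282)·95.3)/2.563 = 70.50.
Then σ = (x₂ − x₁)/(z₂ − z₁) = (95.3 − 45.7)/2.563 = 19.35.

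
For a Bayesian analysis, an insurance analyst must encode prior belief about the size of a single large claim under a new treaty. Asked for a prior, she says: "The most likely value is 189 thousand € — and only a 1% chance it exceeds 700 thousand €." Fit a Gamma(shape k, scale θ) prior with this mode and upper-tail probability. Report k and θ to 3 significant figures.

Gamma(k,θ) with k>1 has mode (k−1)θ, so θ = 189/(k−1).
Need P(X < 700) = 0.99 with θ tied to k this way. Start at k = 2, θ = 189: P(X<700) ≈ 0.884.
Too low — raise k to concentrate. Iterating converges to k ≈ 3.49.
Then θ = 189/(3.49−1) ≈ 75.9.

k ≈ 3.49, θ ≈ 75.9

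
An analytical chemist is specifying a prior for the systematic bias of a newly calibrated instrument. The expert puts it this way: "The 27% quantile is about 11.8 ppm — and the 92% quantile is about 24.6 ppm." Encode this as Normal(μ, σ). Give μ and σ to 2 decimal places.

μ = 15.69, σ = 6.34

The p-quantile of Normal(μ,σ) is μ + z_p·σ, with z_{0.27} = -0.6128 and z_{0.92} = 1.405.
Eliminate σ: μ = (z₂·x₁ − z₁·x₂)/(z₂ − z₁) = (1.405·11.8 − (-0.6128)·24.6)/2.018 = 15.69.
Then σ = (x₂ − x₁)/(z₂ − z₁) = (24.6 − 11.8)/2.018 = 6.34.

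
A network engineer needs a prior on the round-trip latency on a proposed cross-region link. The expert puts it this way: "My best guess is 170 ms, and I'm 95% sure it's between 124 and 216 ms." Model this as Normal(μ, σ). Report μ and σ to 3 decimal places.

A symmetric 95% interval runs μ ± z·σ with z = 1.96.
Half-width = 46, so σ = 46/1.96 = 23.470.
μ is the stated best guess, 170.000.

μ = 170.000, σ = 23.470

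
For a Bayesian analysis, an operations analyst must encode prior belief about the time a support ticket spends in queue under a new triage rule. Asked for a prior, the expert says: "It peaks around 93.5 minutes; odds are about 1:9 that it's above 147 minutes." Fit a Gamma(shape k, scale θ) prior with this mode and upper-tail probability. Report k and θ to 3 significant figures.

Gamma(k,θ) with k>1 has mode (k−1)θ, so θ = 93.5/(k−1).
Need P(X < 147) = 0.9 with θ tied to k this way. Start at k = 2, θ = 93.5: P(X<147) ≈ 0.466.
Too low — raise k to concentrate. Iterating converges to k ≈ 10.2.
Then θ = 93.5/(10.2−1) ≈ 10.2.

k ≈ 10.2, θ ≈ 10.2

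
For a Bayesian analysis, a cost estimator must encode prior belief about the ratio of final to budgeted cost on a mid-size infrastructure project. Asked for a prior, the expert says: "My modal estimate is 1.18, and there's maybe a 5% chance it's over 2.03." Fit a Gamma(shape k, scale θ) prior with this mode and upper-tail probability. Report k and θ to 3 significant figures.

k ≈ 10.5, θ ≈ 0.124

Gamma(k,θ) with k>1 has mode (k−1)θ, so θ = 1.18/(k−1).
Need P(X < 2.03) = 0.95 with θ tied to k this way. Start at k = 2, θ = 1.18: P(X<2.03) ≈ 0.513.
Too low — raise k to concentrate. Iterating converges to k ≈ 10.5.
Then θ = 1.18/(10.5−1) ≈ 0.124.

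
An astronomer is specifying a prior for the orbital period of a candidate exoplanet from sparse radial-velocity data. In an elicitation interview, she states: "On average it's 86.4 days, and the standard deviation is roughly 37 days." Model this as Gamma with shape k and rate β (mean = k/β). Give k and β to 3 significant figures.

k ≈ 5.45, β ≈ 0.0631

For Gamma(k, rate β): mean = k/β, variance = k/β², so CV = 1/√k.
CV = SD/mean = 37/86.4 = 0.4282, hence k = 1/CV² = 5.45.
Then β = k/mean = 5.45/86.4 = 0.0631.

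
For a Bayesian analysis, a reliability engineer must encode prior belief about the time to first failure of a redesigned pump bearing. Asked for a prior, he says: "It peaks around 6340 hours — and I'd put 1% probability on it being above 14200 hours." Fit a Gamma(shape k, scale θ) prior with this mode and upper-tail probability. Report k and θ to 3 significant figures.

k ≈ 8.39, θ ≈ 858

Gamma(k,θ) with k>1 has mode (k−1)θ, so θ = 6340/(k−1).
Need P(X < 14200) = 0.99 with θ tied to k this way. Start at k = 2, θ = 6340: P(X<14200) ≈ 0.655.
Too low — raise k to concentrate. Iterating converges to k ≈ 8.39.
Then θ = 6340/(8.39−1) ≈ 858.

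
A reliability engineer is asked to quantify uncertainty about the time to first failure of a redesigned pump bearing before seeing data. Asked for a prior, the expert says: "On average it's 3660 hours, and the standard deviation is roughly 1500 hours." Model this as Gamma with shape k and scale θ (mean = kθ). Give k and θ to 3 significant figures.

For Gamma(k, scale θ): mean = kθ, variance = kθ², so CV = 1/√k.
CV = SD/mean = 1500/3660 = 0.4098, hence k = 1/CV² = 5.95.
Then θ = mean/k = 3660/5.95 = 615.

k ≈ 5.95, θ ≈ 615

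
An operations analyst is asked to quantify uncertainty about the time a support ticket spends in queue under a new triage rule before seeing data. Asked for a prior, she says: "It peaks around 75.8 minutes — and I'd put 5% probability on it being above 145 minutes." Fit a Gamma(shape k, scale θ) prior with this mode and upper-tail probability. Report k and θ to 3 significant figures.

Gamma(k,θ) with k>1 has mode (k−1)θ, so θ = 75.8/(k−1).
Need P(X < 145) = 0.95 with θ tied to k this way. Start at k = 2, θ = 75.8: P(X<145) ≈ 0.570.
Too low — raise k to concentrate. Iterating converges to k ≈ 7.6.
Then θ = 75.8/(7.6−1) ≈ 11.5.

k ≈ 7.6, θ ≈ 11.5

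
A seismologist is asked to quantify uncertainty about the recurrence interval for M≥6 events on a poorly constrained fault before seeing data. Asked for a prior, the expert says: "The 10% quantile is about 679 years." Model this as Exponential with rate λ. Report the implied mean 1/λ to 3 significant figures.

P(T < 679.0) = 1 − e^(−λ·679.0) = 0.1, so λ = −ln(1−0.1)/679.0 = −ln(0.9)/679.0 = 0.000155.
Mean = 1/λ = 6440 years.

mean ≈ 6440 years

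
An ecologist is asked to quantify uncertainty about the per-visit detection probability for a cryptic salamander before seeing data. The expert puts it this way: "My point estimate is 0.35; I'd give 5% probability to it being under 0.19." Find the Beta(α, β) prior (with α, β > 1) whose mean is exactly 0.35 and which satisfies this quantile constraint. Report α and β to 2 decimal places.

With mean 0.35 fixed, write α = 0.35s, β = 0.65s where s = α+β.
Need P(θ < 0.19) = 0.05 under Beta(0.35s, 0.65s). Normal approximation: (q−m)/√(m(1−m)/s) ≈ z_{0.05} = -1.64, so s ≈ 0.35·0.65·(-1.64)²/(0.19−0.35)² = 24.0.
At s = 24.0: P(θ<0.19) ≈ 0.037. Adjusting to match 0.05 gives s ≈ 20.71.
So α = 0.35·20.71 ≈ 7.25, β = 0.65·20.71 ≈ 13.46.

α ≈ 7.25, β ≈ 13.46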